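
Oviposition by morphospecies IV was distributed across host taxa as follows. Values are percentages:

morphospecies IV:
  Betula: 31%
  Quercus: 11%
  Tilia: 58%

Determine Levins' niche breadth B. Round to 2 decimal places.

2.25

Convert percentages to proportions (divide by 100).
Σpᵢ² = 0.31² + 0.11² + 0.58² = 0.0961 + 0.0121 + 0.3364 = 0.4446
B = 1 / 0.4446 = 2.2492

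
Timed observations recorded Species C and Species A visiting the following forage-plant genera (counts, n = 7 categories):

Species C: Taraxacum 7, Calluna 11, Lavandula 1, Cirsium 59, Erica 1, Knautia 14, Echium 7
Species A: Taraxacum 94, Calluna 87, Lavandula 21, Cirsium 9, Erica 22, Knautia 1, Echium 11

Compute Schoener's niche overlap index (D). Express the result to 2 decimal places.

Proportions for Species C (n=100): 7/100=0.0700, 11/100=0.1100, 1/100=0.0100, 59/100=0.5900, 1/100=0.0100, 14/100=0.1400, 7/100=0.0700
Proportions for Species A (n=245): 94/245=0.3837, 87/245=0.3551, 21/245=0.0857, 9/245=0.0367, 22/245=0.0898, 1/245=0.0041, 11/245=0.0449
Σ|p₁ᵢ − p₂ᵢ| = 0.3137 + 0.2451 + 0.0757 + 0.5533 + 0.0798 + 0.1359 + 0.0251 = 1.4286
D = 1 − ½ × 1.4286 = 1 − 0.71430 = 0.28570

0.29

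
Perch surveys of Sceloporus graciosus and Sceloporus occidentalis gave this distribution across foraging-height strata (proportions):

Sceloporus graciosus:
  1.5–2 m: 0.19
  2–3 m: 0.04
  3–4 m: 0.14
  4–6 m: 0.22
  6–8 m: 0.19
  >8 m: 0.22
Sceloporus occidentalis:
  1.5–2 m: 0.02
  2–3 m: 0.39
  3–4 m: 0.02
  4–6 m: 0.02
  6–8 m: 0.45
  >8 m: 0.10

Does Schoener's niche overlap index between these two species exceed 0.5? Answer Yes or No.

Σ|p₁ᵢ − p₂ᵢ| = 0.17 + 0.35 + 0.12 + 0.20 + 0.26 + 0.12 = 1.22
D = 1 − ½ × 1.22 = 1 − 0.610 = 0.3900
D = 0.3900 < 0.5 → No.

No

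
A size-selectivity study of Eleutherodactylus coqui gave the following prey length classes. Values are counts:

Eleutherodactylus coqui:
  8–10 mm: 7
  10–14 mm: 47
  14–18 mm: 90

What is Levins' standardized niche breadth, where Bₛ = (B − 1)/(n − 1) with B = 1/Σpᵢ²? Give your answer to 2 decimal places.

Proportions for Eleutherodactylus coqui (n=144): 7/144=0.0486, 47/144=0.3264, 90/144=0.6250
Σpᵢ² = 0.0486² + 0.3264² + 0.6250² = 0.002362 + 0.106537 + 0.390625 = 0.499524
B = 1 / 0.499524 = 2.0019
Bₛ = (B − 1)/(n − 1) = (2.0019 − 1)/(3 − 1) = 1.0019/2 = 0.5010

0.50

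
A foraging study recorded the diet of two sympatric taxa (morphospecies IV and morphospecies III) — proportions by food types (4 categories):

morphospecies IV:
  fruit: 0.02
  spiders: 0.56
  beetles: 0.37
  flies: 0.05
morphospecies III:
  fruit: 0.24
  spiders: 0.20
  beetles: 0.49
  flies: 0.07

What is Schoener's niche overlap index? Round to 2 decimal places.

0.64

Σ|p₁ᵢ − p₂ᵢ| = 0.22 + 0.36 + 0.12 + 0.02 = 0.72
D = 1 − ½ × 0.72 = 1 − 0.360 = 0.6400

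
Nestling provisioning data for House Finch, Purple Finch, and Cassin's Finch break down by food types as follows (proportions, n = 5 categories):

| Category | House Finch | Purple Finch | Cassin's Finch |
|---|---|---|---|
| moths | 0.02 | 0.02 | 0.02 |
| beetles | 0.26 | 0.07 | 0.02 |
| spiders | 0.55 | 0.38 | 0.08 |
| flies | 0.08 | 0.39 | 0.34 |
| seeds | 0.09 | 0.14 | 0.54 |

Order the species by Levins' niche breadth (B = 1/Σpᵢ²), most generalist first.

Σp_Housᵢ² = 0.02² + 0.26² + 0.55² + 0.08² + 0.09² = 0.0004 + 0.0676 + 0.3025 + 0.0064 + 0.0081 = 0.3850
B_Hous = 1 / 0.3850 = 2.5974
Σp_Purpᵢ² = 0.02² + 0.07² + 0.38² + 0.39² + 0.14² = 0.0004 + 0.0049 + 0.1444 + 0.1521 + 0.0196 = 0.3214
B_Purp = 1 / 0.3214 = 3.1114
Σp_Cassᵢ² = 0.02² + 0.02² + 0.08² + 0.34² + 0.54² = 0.0004 + 0.0004 + 0.0064 + 0.1156 + 0.2916 = 0.4144
B_Cass = 1 / 0.4144 = 2.4131
Ranking by B (broadest → narrowest): Purple Finch (3.11) > House Finch (2.60) > Cassin's Finch (2.41)

Purple Finch > House Finch > Cassin's Finch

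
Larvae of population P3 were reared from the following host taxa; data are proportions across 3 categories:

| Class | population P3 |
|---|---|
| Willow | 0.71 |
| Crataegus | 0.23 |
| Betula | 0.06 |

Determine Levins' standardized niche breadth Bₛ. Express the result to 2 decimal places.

Σpᵢ² = 0.71² + 0.23² + 0.06² = 0.5041 + 0.0529 + 0.0036 = 0.5606
B = 1 / 0.5606 = 1.7838
Bₛ = (B − 1)/(n − 1) = (1.7838 − 1)/(3 − 1) = 0.7838/2 = 0.3919

0.39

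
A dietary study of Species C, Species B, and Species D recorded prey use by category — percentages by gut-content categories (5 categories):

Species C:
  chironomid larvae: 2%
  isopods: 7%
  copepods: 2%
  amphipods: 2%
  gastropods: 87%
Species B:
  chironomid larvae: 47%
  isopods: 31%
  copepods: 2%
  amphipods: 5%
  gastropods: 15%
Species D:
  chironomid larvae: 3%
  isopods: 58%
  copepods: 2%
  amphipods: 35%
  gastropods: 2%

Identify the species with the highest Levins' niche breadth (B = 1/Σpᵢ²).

Species B

Convert percentages to proportions (divide by 100).
Σp_Cᵢ² = 0.02² + 0.07² + 0.02² + 0.02² + 0.87² = 0.0004 + 0.0049 + 0.0004 + 0.0004 + 0.7569 = 0.7630
B_C = 1 / 0.7630 = 1.3106
Σp_Bᵢ² = 0.47² + 0.31² + 0.02² + 0.05² + 0.15² = 0.2209 + 0.0961 + 0.0004 + 0.0025 + 0.0225 = 0.3424
B_B = 1 / 0.3424 = 2.9206
Σp_Dᵢ² = 0.03² + 0.58² + 0.02² + 0.35² + 0.02² = 0.0009 + 0.3364 + 0.0004 + 0.1225 + 0.0004 = 0.4606
B_D = 1 / 0.4606 = 2.1711
Highest B → broadest niche (most generalist): Species B (B = 2.92).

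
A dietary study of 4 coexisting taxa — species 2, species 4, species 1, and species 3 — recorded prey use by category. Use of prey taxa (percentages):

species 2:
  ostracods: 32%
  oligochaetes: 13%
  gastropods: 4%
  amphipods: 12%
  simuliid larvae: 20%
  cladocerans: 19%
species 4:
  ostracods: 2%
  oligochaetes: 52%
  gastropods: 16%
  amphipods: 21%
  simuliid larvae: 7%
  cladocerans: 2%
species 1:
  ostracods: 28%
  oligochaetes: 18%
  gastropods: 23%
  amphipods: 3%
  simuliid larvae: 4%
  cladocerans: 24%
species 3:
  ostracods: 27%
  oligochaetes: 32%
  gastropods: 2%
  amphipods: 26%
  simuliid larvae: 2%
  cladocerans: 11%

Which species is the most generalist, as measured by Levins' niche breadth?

species 2

Convert percentages to proportions (divide by 100).
Σp_2ᵢ² = 0.32² + 0.13² + 0.04² + 0.12² + 0.20² + 0.19² = 0.1024 + 0.0169 + 0.0016 + 0.0144 + 0.0400 + 0.0361 = 0.2114
B_2 = 1 / 0.2114 = 4.7304
Σp_4ᵢ² = 0.02² + 0.52² + 0.16² + 0.21² + 0.07² + 0.02² = 0.0004 + 0.2704 + 0.0256 + 0.0441 + 0.0049 + 0.0004 = 0.3458
B_4 = 1 / 0.3458 = 2.8918
Σp_1ᵢ² = 0.28² + 0.18² + 0.23² + 0.03² + 0.04² + 0.24² = 0.0784 + 0.0324 + 0.0529 + 0.0009 + 0.0016 + 0.0576 = 0.2238
B_1 = 1 / 0.2238 = 4.4683
Σp_3ᵢ² = 0.27² + 0.32² + 0.02² + 0.26² + 0.02² + 0.11² = 0.0729 + 0.1024 + 0.0004 + 0.0676 + 0.0004 + 0.0121 = 0.2558
B_3 = 1 / 0.2558 = 3.9093
Highest B → broadest niche (most generalist): species 2 (B = 4.73).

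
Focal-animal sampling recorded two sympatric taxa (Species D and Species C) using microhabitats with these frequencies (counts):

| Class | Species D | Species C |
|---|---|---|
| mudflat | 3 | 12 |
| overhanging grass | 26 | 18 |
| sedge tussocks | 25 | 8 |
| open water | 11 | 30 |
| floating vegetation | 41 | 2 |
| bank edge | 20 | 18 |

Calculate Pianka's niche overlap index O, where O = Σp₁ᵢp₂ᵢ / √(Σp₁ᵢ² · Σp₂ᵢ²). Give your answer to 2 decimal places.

Proportions for Species D (n=126): 3/126=0.0238, 26/126=0.2063, 25/126=0.1984, 11/126=0.0873, 41/126=0.3254, 20/126=0.1587
Proportions for Species C (n=88): 12/88=0.1364, 18/88=0.2045, 8/88=0.0909, 30/88=0.3409, 2/88=0.0227, 18/88=0.2045
Σ p₁ᵢp₂ᵢ = 0.003246 + 0.042188 + 0.018035 + 0.029761 + 0.007387 + 0.032454 = 0.133071
Σp_1ᵢ² = 0.0238² + 0.2063² + 0.1984² + 0.0873² + 0.3254² + 0.1587² = 0.000566 + 0.042560 + 0.039363 + 0.007621 + 0.105885 + 0.025186 = 0.221181
Σp_2ᵢ² = 0.1364² + 0.2045² + 0.0909² + 0.3409² + 0.0227² + 0.2045² = 0.018605 + 0.041820 + 0.008263 + 0.116213 + 0.000515 + 0.041820 = 0.227236
O = 0.133071 / √(0.221181 × 0.227236) = 0.133071 / 0.2241881 = 0.5936

0.59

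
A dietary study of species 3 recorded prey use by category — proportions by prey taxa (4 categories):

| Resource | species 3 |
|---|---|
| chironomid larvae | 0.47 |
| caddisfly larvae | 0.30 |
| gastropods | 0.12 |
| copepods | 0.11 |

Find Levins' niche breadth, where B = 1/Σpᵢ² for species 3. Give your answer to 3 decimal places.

Σpᵢ² = 0.47² + 0.30² + 0.12² + 0.11² = 0.2209 + 0.0900 + 0.0144 + 0.0121 = 0.3374
B = 1 / 0.3374 = 2.96384

2.964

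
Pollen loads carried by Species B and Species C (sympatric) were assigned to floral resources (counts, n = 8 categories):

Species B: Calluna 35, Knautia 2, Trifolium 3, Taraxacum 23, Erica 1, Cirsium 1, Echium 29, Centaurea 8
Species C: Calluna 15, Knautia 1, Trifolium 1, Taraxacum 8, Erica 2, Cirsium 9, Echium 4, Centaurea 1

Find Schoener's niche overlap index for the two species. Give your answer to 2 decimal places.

Proportions for Species B (n=102): 35/102=0.3431, 2/102=0.0196, 3/102=0.0294, 23/102=0.2255, 1/102=0.0098, 1/102=0.0098, 29/102=0.2843, 8/102=0.0784
Proportions for Species C (n=41): 15/41=0.3659, 1/41=0.0244, 1/41=0.0244, 8/41=0.1951, 2/41=0.0488, 9/41=0.2195, 4/41=0.0976, 1/41=0.0244
Σ|p₁ᵢ − p₂ᵢ| = 0.0228 + 0.0048 + 0.0050 + 0.0304 + 0.0390 + 0.2097 + 0.1867 + 0.0540 = 0.5524
D = 1 − ½ × 0.5524 = 1 − 0.27620 = 0.72380

0.72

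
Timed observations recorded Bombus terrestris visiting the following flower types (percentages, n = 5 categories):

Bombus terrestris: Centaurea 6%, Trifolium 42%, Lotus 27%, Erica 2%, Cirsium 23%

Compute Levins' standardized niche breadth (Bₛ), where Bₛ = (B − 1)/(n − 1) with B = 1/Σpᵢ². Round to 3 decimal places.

0.566

Convert percentages to proportions (divide by 100).
Σpᵢ² = 0.06² + 0.42² + 0.27² + 0.02² + 0.23² = 0.0036 + 0.1764 + 0.0729 + 0.0004 + 0.0529 = 0.3062
B = 1 / 0.3062 = 3.26584
Bₛ = (B − 1)/(n − 1) = (3.26584 − 1)/(5 − 1) = 2.26584/4 = 0.56646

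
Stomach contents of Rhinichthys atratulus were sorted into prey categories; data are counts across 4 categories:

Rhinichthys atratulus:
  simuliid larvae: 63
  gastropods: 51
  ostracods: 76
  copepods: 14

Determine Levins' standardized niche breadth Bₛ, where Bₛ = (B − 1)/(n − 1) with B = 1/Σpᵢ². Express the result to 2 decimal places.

Proportions for Rhinichthys atratulus (n=204): 63/204=0.3088, 51/204=0.2500, 76/204=0.3725, 14/204=0.0686
Σpᵢ² = 0.3088² + 0.2500² + 0.3725² + 0.0686² = 0.095357 + 0.062500 + 0.138756 + 0.004706 = 0.301319
B = 1 / 0.301319 = 3.3187
Bₛ = (B − 1)/(n − 1) = (3.3187 − 1)/(4 − 1) = 2.3187/3 = 0.7729

0.77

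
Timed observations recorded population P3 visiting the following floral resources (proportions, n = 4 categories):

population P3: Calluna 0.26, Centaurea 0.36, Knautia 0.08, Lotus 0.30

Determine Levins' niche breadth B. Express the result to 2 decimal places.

3.41

Σpᵢ² = 0.26² + 0.36² + 0.08² + 0.30² = 0.0676 + 0.1296 + 0.0064 + 0.0900 = 0.2936
B = 1 / 0.2936 = 3.4060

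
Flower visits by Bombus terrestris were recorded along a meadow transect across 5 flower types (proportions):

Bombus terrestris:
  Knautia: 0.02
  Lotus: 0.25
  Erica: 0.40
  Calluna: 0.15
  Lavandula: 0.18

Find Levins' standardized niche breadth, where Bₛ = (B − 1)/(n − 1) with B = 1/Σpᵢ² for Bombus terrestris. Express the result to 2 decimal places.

Σpᵢ² = 0.02² + 0.25² + 0.40² + 0.15² + 0.18² = 0.0004 + 0.0625 + 0.1600 + 0.0225 + 0.0324 = 0.2778
B = 1 / 0.2778 = 3.5997
Bₛ = (B − 1)/(n − 1) = (3.5997 − 1)/(5 − 1) = 2.5997/4 = 0.6499

0.65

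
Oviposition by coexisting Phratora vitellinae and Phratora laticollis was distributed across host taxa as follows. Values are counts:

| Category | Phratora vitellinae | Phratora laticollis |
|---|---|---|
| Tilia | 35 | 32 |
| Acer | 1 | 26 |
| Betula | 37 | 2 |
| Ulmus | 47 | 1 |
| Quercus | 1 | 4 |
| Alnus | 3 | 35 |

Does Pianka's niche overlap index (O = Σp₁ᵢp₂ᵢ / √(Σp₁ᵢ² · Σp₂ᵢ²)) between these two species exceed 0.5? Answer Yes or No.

No

Proportions for Phratora vitellinae (n=124): 35/124=0.2823, 1/124=0.0081, 37/124=0.2984, 47/124=0.3790, 1/124=0.0081, 3/124=0.0242
Proportions for Phratora laticollis (n=100): 32/100=0.3200, 26/100=0.2600, 2/100=0.0200, 1/100=0.0100, 4/100=0.0400, 35/100=0.3500
Σ p₁ᵢp₂ᵢ = 0.090336 + 0.002106 + 0.005968 + 0.003790 + 0.000324 + 0.008470 = 0.110994
Σp_1ᵢ² = 0.2823² + 0.0081² + 0.2984² + 0.3790² + 0.0081² + 0.0242² = 0.079693 + 0.000066 + 0.089043 + 0.143641 + 0.000066 + 0.000586 = 0.313095
Σp_2ᵢ² = 0.3200² + 0.2600² + 0.0200² + 0.0100² + 0.0400² + 0.3500² = 0.102400 + 0.067600 + 0.000400 + 0.000100 + 0.001600 + 0.122500 = 0.294600
O = 0.110994 / √(0.313095 × 0.294600) = 0.110994 / 0.3037067 = 0.3655
O = 0.3655 < 0.5 → No.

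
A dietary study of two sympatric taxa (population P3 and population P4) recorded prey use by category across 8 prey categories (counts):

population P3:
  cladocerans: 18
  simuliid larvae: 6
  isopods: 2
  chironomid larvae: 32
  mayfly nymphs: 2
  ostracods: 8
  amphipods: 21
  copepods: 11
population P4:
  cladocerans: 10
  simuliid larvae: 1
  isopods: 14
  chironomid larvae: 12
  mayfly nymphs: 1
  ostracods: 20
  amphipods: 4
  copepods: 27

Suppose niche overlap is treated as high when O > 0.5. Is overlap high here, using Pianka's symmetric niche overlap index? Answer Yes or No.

Yes

Proportions for population P3 (n=100): 18/100=0.1800, 6/100=0.0600, 2/100=0.0200, 32/100=0.3200, 2/100=0.0200, 8/100=0.0800, 21/100=0.2100, 11/100=0.1100
Proportions for population P4 (n=89): 10/89=0.1124, 1/89=0.0112, 14/89=0.1573, 12/89=0.1348, 1/89=0.0112, 20/89=0.2247, 4/89=0.0449, 27/89=0.3034
Σ p₁ᵢp₂ᵢ = 0.020232 + 0.000672 + 0.003146 + 0.043136 + 0.000224 + 0.017976 + 0.009429 + 0.033374 = 0.128189
Σp_1ᵢ² = 0.1800² + 0.0600² + 0.0200² + 0.3200² + 0.0200² + 0.0800² + 0.2100² + 0.1100² = 0.032400 + 0.003600 + 0.000400 + 0.102400 + 0.000400 + 0.006400 + 0.044100 + 0.012100 = 0.201800
Σp_2ᵢ² = 0.1124² + 0.0112² + 0.1573² + 0.1348² + 0.0112² + 0.2247² + 0.0449² + 0.3034² = 0.012634 + 0.000125 + 0.024743 + 0.018171 + 0.000125 + 0.050490 + 0.002016 + 0.092052 = 0.200356
O = 0.128189 / √(0.201800 × 0.200356) = 0.128189 / 0.2010767 = 0.6375
O = 0.6375 > 0.5 → Yes.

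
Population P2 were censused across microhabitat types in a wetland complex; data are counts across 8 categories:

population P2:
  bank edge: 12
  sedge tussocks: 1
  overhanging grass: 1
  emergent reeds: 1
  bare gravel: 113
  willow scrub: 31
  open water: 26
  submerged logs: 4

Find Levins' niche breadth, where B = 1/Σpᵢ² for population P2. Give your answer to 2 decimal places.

Proportions for population P2 (n=189): 12/189=0.0635, 1/189=0.0053, 1/189=0.0053, 1/189=0.0053, 113/189=0.5979, 31/189=0.1640, 26/189=0.1376, 4/189=0.0212
Σpᵢ² = 0.0635² + 0.0053² + 0.0053² + 0.0053² + 0.5979² + 0.1640² + 0.1376² + 0.0212² = 0.004032 + 0.000028 + 0.000028 + 0.000028 + 0.357484 + 0.026896 + 0.018934 + 0.000449 = 0.407879
B = 1 / 0.407879 = 2.4517

2.45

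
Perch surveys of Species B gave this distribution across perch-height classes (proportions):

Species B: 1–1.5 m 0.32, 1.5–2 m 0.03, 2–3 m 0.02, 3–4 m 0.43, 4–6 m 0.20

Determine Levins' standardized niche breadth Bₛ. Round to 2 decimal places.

Σpᵢ² = 0.32² + 0.03² + 0.02² + 0.43² + 0.20² = 0.1024 + 0.0009 + 0.0004 + 0.1849 + 0.0400 = 0.3286
B = 1 / 0.3286 = 3.0432
Bₛ = (B − 1)/(n − 1) = (3.0432 − 1)/(5 − 1) = 2.0432/4 = 0.5108

0.51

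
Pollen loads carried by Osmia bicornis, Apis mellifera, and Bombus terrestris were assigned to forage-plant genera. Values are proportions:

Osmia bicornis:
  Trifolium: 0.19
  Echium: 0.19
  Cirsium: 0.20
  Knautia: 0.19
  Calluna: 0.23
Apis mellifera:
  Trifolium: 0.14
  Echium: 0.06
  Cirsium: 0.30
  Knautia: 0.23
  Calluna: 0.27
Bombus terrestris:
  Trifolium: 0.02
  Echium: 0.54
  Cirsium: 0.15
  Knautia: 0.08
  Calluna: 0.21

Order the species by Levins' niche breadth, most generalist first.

Σp_bicoᵢ² = 0.19² + 0.19² + 0.20² + 0.19² + 0.23² = 0.0361 + 0.0361 + 0.0400 + 0.0361 + 0.0529 = 0.2012
B_bico = 1 / 0.2012 = 4.9702
Σp_mellᵢ² = 0.14² + 0.06² + 0.30² + 0.23² + 0.27² = 0.0196 + 0.0036 + 0.0900 + 0.0529 + 0.0729 = 0.2390
B_mell = 1 / 0.2390 = 4.1841
Σp_terrᵢ² = 0.02² + 0.54² + 0.15² + 0.08² + 0.21² = 0.0004 + 0.2916 + 0.0225 + 0.0064 + 0.0441 = 0.3650
B_terr = 1 / 0.3650 = 2.7397
Ranking by B (broadest → narrowest): Osmia bicornis (4.97) > Apis mellifera (4.18) > Bombus terrestris (2.74)

Osmia bicornis > Apis mellifera > Bombus terrestris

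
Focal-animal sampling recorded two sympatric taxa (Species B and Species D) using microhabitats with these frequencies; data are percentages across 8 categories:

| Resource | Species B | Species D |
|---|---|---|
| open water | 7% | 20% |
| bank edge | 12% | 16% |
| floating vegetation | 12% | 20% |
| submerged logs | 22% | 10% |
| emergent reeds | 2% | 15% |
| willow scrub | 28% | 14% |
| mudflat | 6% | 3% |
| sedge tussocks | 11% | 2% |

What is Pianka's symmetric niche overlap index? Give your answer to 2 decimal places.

Convert percentages to proportions (divide by 100).
Σ p₁ᵢp₂ᵢ = 0.0140 + 0.0192 + 0.0240 + 0.0220 + 0.0030 + 0.0392 + 0.0018 + 0.0022 = 0.1254
Σp_1ᵢ² = 0.07² + 0.12² + 0.12² + 0.22² + 0.02² + 0.28² + 0.06² + 0.11² = 0.0049 + 0.0144 + 0.0144 + 0.0484 + 0.0004 + 0.0784 + 0.0036 + 0.0121 = 0.1766
Σp_2ᵢ² = 0.20² + 0.16² + 0.20² + 0.10² + 0.15² + 0.14² + 0.03² + 0.02² = 0.0400 + 0.0256 + 0.0400 + 0.0100 + 0.0225 + 0.0196 + 0.0009 + 0.0004 = 0.1590
O = 0.1254 / √(0.1766 × 0.1590) = 0.1254 / 0.16757 = 0.7483

0.75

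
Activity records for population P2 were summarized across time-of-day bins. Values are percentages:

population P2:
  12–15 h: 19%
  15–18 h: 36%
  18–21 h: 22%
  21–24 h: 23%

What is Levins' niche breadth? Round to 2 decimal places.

3.75

Convert percentages to proportions (divide by 100).
Σpᵢ² = 0.19² + 0.36² + 0.22² + 0.23² = 0.0361 + 0.1296 + 0.0484 + 0.0529 = 0.2670
B = 1 / 0.2670 = 3.7453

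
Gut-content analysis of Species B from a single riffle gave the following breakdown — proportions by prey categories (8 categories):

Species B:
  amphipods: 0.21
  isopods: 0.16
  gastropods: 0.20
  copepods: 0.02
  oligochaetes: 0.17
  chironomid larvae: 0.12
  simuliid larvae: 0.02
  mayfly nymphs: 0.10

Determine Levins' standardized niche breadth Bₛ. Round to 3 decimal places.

Σpᵢ² = 0.21² + 0.16² + 0.20² + 0.02² + 0.17² + 0.12² + 0.02² + 0.10² = 0.0441 + 0.0256 + 0.0400 + 0.0004 + 0.0289 + 0.0144 + 0.0004 + 0.0100 = 0.1638
B = 1 / 0.1638 = 6.10501
Bₛ = (B − 1)/(n − 1) = (6.10501 − 1)/(8 − 1) = 5.10501/7 = 0.72929

0.729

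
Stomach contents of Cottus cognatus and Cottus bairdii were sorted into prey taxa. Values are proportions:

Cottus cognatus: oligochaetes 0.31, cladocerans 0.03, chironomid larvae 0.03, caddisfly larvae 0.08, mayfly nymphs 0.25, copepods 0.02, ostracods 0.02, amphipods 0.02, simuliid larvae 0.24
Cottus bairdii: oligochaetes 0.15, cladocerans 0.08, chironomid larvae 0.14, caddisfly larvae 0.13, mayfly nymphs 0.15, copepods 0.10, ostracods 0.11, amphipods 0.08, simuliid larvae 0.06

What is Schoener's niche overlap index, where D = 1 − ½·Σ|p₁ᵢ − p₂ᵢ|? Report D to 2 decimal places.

0.56

Σ|p₁ᵢ − p₂ᵢ| = 0.16 + 0.05 + 0.11 + 0.05 + 0.10 + 0.08 + 0.09 + 0.06 + 0.18 = 0.88
D = 1 − ½ × 0.88 = 1 − 0.440 = 0.5600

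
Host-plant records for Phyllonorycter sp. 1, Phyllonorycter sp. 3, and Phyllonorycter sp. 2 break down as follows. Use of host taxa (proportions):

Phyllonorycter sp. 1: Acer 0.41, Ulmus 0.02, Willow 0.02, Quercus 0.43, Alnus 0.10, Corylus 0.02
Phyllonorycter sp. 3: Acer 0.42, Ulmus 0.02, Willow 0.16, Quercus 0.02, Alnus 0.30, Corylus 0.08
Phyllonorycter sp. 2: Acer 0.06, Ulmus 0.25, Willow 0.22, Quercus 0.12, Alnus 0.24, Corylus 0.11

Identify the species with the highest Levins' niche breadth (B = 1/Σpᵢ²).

Σp_1ᵢ² = 0.41² + 0.02² + 0.02² + 0.43² + 0.10² + 0.02² = 0.1681 + 0.0004 + 0.0004 + 0.1849 + 0.0100 + 0.0004 = 0.3642
B_1 = 1 / 0.3642 = 2.7457
Σp_3ᵢ² = 0.42² + 0.02² + 0.16² + 0.02² + 0.30² + 0.08² = 0.1764 + 0.0004 + 0.0256 + 0.0004 + 0.0900 + 0.0064 = 0.2992
B_3 = 1 / 0.2992 = 3.3422
Σp_2ᵢ² = 0.06² + 0.25² + 0.22² + 0.12² + 0.24² + 0.11² = 0.0036 + 0.0625 + 0.0484 + 0.0144 + 0.0576 + 0.0121 = 0.1986
B_2 = 1 / 0.1986 = 5.0352
Highest B → broadest niche (most generalist): Phyllonorycter sp. 2 (B = 5.04).

Phyllonorycter sp. 2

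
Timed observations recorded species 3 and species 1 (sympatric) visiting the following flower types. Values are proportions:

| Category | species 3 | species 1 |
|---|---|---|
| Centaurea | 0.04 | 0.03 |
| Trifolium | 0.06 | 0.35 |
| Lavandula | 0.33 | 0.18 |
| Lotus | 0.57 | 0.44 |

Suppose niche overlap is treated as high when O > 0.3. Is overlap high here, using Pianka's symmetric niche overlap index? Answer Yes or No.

Σ p₁ᵢp₂ᵢ = 0.0012 + 0.0210 + 0.0594 + 0.2508 = 0.3324
Σp_1ᵢ² = 0.04² + 0.06² + 0.33² + 0.57² = 0.0016 + 0.0036 + 0.1089 + 0.3249 = 0.4390
Σp_2ᵢ² = 0.03² + 0.35² + 0.18² + 0.44² = 0.0009 + 0.1225 + 0.0324 + 0.1936 = 0.3494
O = 0.3324 / √(0.4390 × 0.3494) = 0.3324 / 0.39165 = 0.8487
O = 0.8487 > 0.3 → Yes.

Yes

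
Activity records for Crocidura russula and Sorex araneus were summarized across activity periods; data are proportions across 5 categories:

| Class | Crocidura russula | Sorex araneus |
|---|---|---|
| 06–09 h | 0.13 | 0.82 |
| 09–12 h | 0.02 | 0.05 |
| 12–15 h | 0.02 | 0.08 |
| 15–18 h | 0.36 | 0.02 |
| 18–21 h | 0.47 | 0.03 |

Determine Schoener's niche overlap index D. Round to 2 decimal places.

0.22

Σ|p₁ᵢ − p₂ᵢ| = 0.69 + 0.03 + 0.06 + 0.34 + 0.44 = 1.56
D = 1 − ½ × 1.56 = 1 − 0.780 = 0.2200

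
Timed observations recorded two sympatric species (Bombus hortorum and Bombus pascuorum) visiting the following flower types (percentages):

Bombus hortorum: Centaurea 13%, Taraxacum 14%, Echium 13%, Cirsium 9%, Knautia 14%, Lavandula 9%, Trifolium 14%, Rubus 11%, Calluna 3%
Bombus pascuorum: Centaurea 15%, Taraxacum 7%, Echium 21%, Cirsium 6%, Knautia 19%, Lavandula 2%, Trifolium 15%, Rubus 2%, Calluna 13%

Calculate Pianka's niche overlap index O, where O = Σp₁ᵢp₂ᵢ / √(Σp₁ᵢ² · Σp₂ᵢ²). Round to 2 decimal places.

Convert percentages to proportions (divide by 100).
Σ p₁ᵢp₂ᵢ = 0.0195 + 0.0098 + 0.0273 + 0.0054 + 0.0266 + 0.0018 + 0.0210 + 0.0022 + 0.0039 = 0.1175
Σp_1ᵢ² = 0.13² + 0.14² + 0.13² + 0.09² + 0.14² + 0.09² + 0.14² + 0.11² + 0.03² = 0.0169 + 0.0196 + 0.0169 + 0.0081 + 0.0196 + 0.0081 + 0.0196 + 0.0121 + 0.0009 = 0.1218
Σp_2ᵢ² = 0.15² + 0.07² + 0.21² + 0.06² + 0.19² + 0.02² + 0.15² + 0.02² + 0.13² = 0.0225 + 0.0049 + 0.0441 + 0.0036 + 0.0361 + 0.0004 + 0.0225 + 0.0004 + 0.0169 = 0.1514
O = 0.1175 / √(0.1218 × 0.1514) = 0.1175 / 0.13580 = 0.8652

0.87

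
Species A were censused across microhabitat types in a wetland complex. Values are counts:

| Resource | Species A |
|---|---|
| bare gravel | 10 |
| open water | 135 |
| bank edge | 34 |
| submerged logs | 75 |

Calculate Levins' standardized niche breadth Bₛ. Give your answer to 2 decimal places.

0.52

Proportions for Species A (n=254): 10/254=0.0394, 135/254=0.5315, 34/254=0.1339, 75/254=0.2953
Σpᵢ² = 0.0394² + 0.5315² + 0.1339² + 0.2953² = 0.001552 + 0.282492 + 0.017929 + 0.087202 = 0.389175
B = 1 / 0.389175 = 2.5695
Bₛ = (B − 1)/(n − 1) = (2.5695 − 1)/(4 − 1) = 1.5695/3 = 0.5232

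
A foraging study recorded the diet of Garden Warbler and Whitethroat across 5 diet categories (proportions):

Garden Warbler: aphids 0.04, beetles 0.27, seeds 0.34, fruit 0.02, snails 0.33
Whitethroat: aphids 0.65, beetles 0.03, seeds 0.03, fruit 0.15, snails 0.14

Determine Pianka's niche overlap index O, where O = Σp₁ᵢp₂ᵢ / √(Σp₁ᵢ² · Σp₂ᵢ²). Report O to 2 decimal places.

Σ p₁ᵢp₂ᵢ = 0.0260 + 0.0081 + 0.0102 + 0.0030 + 0.0462 = 0.0935
Σp_1ᵢ² = 0.04² + 0.27² + 0.34² + 0.02² + 0.33² = 0.0016 + 0.0729 + 0.1156 + 0.0004 + 0.1089 = 0.2994
Σp_2ᵢ² = 0.65² + 0.03² + 0.03² + 0.15² + 0.14² = 0.4225 + 0.0009 + 0.0009 + 0.0225 + 0.0196 = 0.4664
O = 0.0935 / √(0.2994 × 0.4664) = 0.0935 / 0.37368 = 0.2502

0.25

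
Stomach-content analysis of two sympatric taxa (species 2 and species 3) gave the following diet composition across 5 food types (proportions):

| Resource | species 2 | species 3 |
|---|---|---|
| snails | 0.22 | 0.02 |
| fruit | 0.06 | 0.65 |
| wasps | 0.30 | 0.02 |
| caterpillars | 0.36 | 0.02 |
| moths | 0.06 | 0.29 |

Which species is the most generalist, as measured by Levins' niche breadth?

Σp_2ᵢ² = 0.22² + 0.06² + 0.30² + 0.36² + 0.06² = 0.0484 + 0.0036 + 0.0900 + 0.1296 + 0.0036 = 0.2752
B_2 = 1 / 0.2752 = 3.6337
Σp_3ᵢ² = 0.02² + 0.65² + 0.02² + 0.02² + 0.29² = 0.0004 + 0.4225 + 0.0004 + 0.0004 + 0.0841 = 0.5078
B_3 = 1 / 0.5078 = 1.9693
Highest B → broadest niche (most generalist): species 2 (B = 3.63).

species 2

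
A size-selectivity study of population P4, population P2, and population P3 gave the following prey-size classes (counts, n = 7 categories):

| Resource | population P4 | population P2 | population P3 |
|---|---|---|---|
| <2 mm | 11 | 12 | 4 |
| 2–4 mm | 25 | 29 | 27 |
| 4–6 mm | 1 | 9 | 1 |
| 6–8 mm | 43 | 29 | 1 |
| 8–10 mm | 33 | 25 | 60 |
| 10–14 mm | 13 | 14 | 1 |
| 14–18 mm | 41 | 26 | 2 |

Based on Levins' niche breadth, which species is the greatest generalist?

Proportions for population P4 (n=167): 11/167=0.0659, 25/167=0.1497, 1/167=0.0060, 43/167=0.2575, 33/167=0.1976, 13/167=0.0778, 41/167=0.2455
Proportions for population P2 (n=144): 12/144=0.0833, 29/144=0.2014, 9/144=0.0625, 29/144=0.2014, 25/144=0.1736, 14/144=0.0972, 26/144=0.1806
Proportions for population P3 (n=96): 4/96=0.0417, 27/96=0.2813, 1/96=0.0104, 1/96=0.0104, 60/96=0.6250, 1/96=0.0104, 2/96=0.0208
Σp_P4ᵢ² = 0.0659² + 0.1497² + 0.0060² + 0.2575² + 0.1976² + 0.0778² + 0.2455² = 0.004343 + 0.022410 + 0.000036 + 0.066306 + 0.039046 + 0.006053 + 0.060270 = 0.198464
B_P4 = 1 / 0.198464 = 5.0387
Σp_P2ᵢ² = 0.0833² + 0.2014² + 0.0625² + 0.2014² + 0.1736² + 0.0972² + 0.1806² = 0.006939 + 0.040562 + 0.003906 + 0.040562 + 0.030137 + 0.009448 + 0.032616 = 0.164170
B_P2 = 1 / 0.164170 = 6.0912
Σp_P3ᵢ² = 0.0417² + 0.2813² + 0.0104² + 0.0104² + 0.6250² + 0.0104² + 0.0208² = 0.001739 + 0.079130 + 0.000108 + 0.000108 + 0.390625 + 0.000108 + 0.000433 = 0.472251
B_P3 = 1 / 0.472251 = 2.1175
Highest B → broadest niche (most generalist): population P2 (B = 6.09).

population P2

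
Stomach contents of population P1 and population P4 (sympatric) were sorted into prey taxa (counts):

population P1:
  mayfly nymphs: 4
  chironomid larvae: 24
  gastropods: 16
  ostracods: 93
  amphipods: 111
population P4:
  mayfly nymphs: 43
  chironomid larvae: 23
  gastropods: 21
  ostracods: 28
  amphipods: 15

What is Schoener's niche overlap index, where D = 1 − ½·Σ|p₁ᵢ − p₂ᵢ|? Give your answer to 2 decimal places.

0.51

Proportions for population P1 (n=248): 4/248=0.0161, 24/248=0.0968, 16/248=0.0645, 93/248=0.3750, 111/248=0.4476
Proportions for population P4 (n=130): 43/130=0.3308, 23/130=0.1769, 21/130=0.1615, 28/130=0.2154, 15/130=0.1154
Σ|p₁ᵢ − p₂ᵢ| = 0.3147 + 0.0801 + 0.0970 + 0.1596 + 0.3322 = 0.9836
D = 1 − ½ × 0.9836 = 1 − 0.49180 = 0.50820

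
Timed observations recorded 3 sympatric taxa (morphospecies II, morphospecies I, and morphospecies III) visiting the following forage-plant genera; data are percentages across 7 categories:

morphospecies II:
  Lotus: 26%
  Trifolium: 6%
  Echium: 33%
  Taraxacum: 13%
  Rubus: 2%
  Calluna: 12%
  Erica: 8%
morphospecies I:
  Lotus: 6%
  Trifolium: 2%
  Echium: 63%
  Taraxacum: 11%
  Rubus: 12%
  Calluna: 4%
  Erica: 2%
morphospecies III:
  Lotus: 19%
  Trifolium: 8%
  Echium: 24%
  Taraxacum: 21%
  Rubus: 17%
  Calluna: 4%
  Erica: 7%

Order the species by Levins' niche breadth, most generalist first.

Convert percentages to proportions (divide by 100).
Σp_IIᵢ² = 0.26² + 0.06² + 0.33² + 0.13² + 0.02² + 0.12² + 0.08² = 0.0676 + 0.0036 + 0.1089 + 0.0169 + 0.0004 + 0.0144 + 0.0064 = 0.2182
B_II = 1 / 0.2182 = 4.5830
Σp_Iᵢ² = 0.06² + 0.02² + 0.63² + 0.11² + 0.12² + 0.04² + 0.02² = 0.0036 + 0.0004 + 0.3969 + 0.0121 + 0.0144 + 0.0016 + 0.0004 = 0.4294
B_I = 1 / 0.4294 = 2.3288
Σp_IIIᵢ² = 0.19² + 0.08² + 0.24² + 0.21² + 0.17² + 0.04² + 0.07² = 0.0361 + 0.0064 + 0.0576 + 0.0441 + 0.0289 + 0.0016 + 0.0049 = 0.1796
B_III = 1 / 0.1796 = 5.5679
Ranking by B (broadest → narrowest): morphospecies III (5.57) > morphospecies II (4.58) > morphospecies I (2.33)

morphospecies III > morphospecies II > morphospecies I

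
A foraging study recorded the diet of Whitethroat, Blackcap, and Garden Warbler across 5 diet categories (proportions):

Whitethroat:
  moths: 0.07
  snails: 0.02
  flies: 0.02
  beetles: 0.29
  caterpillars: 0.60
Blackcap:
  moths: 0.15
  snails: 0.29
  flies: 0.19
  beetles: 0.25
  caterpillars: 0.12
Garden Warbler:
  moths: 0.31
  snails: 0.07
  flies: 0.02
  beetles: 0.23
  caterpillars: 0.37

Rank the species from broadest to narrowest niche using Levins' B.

Σp_Whitᵢ² = 0.07² + 0.02² + 0.02² + 0.29² + 0.60² = 0.0049 + 0.0004 + 0.0004 + 0.0841 + 0.3600 = 0.4498
B_Whit = 1 / 0.4498 = 2.2232
Σp_Blacᵢ² = 0.15² + 0.29² + 0.19² + 0.25² + 0.12² = 0.0225 + 0.0841 + 0.0361 + 0.0625 + 0.0144 = 0.2196
B_Blac = 1 / 0.2196 = 4.5537
Σp_Warbᵢ² = 0.31² + 0.07² + 0.02² + 0.23² + 0.37² = 0.0961 + 0.0049 + 0.0004 + 0.0529 + 0.1369 = 0.2912
B_Warb = 1 / 0.2912 = 3.4341
Ranking by B (broadest → narrowest): Blackcap (4.55) > Garden Warbler (3.43) > Whitethroat (2.22)

Blackcap > Garden Warbler > Whitethroat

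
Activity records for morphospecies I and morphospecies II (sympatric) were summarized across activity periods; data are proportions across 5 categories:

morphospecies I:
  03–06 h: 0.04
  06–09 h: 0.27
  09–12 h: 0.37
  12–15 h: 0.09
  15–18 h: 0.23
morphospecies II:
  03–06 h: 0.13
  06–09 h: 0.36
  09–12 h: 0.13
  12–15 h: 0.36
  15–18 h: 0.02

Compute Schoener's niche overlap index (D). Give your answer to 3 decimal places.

0.550

Σ|p₁ᵢ − p₂ᵢ| = 0.09 + 0.09 + 0.24 + 0.27 + 0.21 = 0.90
D = 1 − ½ × 0.90 = 1 − 0.450 = 0.55000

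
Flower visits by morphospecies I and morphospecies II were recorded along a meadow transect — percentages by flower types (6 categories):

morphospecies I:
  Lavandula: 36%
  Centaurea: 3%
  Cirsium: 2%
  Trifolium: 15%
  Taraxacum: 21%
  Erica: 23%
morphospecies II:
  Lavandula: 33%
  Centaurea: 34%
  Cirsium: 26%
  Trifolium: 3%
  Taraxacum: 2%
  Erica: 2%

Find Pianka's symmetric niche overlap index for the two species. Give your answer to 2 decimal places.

Convert percentages to proportions (divide by 100).
Σ p₁ᵢp₂ᵢ = 0.1188 + 0.0102 + 0.0052 + 0.0045 + 0.0042 + 0.0046 = 0.1475
Σp_1ᵢ² = 0.36² + 0.03² + 0.02² + 0.15² + 0.21² + 0.23² = 0.1296 + 0.0009 + 0.0004 + 0.0225 + 0.0441 + 0.0529 = 0.2504
Σp_2ᵢ² = 0.33² + 0.34² + 0.26² + 0.03² + 0.02² + 0.02² = 0.1089 + 0.1156 + 0.0676 + 0.0009 + 0.0004 + 0.0004 = 0.2938
O = 0.1475 / √(0.2504 × 0.2938) = 0.1475 / 0.27123 = 0.5438

0.54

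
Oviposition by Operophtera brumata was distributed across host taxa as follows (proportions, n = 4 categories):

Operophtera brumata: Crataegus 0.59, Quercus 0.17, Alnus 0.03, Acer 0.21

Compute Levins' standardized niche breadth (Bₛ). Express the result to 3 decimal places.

Σpᵢ² = 0.59² + 0.17² + 0.03² + 0.21² = 0.3481 + 0.0289 + 0.0009 + 0.0441 = 0.4220
B = 1 / 0.4220 = 2.36967
Bₛ = (B − 1)/(n − 1) = (2.36967 − 1)/(4 − 1) = 1.36967/3 = 0.45656

0.457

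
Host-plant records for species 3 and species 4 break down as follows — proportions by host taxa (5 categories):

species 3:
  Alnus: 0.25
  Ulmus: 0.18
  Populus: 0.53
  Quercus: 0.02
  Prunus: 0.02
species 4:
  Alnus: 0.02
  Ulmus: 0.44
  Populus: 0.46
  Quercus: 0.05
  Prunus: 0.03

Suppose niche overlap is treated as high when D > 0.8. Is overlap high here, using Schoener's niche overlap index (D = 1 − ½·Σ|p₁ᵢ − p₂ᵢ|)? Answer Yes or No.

No

Σ|p₁ᵢ − p₂ᵢ| = 0.23 + 0.26 + 0.07 + 0.03 + 0.01 = 0.60
D = 1 − ½ × 0.60 = 1 − 0.300 = 0.7000
D = 0.7000 < 0.8 → No.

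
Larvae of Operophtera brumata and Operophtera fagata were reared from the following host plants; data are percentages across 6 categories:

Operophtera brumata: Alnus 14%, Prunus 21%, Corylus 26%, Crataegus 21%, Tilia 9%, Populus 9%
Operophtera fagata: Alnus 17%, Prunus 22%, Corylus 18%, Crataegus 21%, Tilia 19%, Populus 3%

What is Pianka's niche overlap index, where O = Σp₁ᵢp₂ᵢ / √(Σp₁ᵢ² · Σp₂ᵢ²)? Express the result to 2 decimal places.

Convert percentages to proportions (divide by 100).
Σ p₁ᵢp₂ᵢ = 0.0238 + 0.0462 + 0.0468 + 0.0441 + 0.0171 + 0.0027 = 0.1807
Σp_1ᵢ² = 0.14² + 0.21² + 0.26² + 0.21² + 0.09² + 0.09² = 0.0196 + 0.0441 + 0.0676 + 0.0441 + 0.0081 + 0.0081 = 0.1916
Σp_2ᵢ² = 0.17² + 0.22² + 0.18² + 0.21² + 0.19² + 0.03² = 0.0289 + 0.0484 + 0.0324 + 0.0441 + 0.0361 + 0.0009 = 0.1908
O = 0.1807 / √(0.1916 × 0.1908) = 0.1807 / 0.19120 = 0.9451

0.95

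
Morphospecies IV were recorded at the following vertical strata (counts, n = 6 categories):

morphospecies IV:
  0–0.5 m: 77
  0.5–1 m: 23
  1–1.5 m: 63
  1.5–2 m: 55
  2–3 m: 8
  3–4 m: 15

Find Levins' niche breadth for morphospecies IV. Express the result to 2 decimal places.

Proportions for morphospecies IV (n=241): 77/241=0.3195, 23/241=0.0954, 63/241=0.2614, 55/241=0.2282, 8/241=0.0332, 15/241=0.0622
Σpᵢ² = 0.3195² + 0.0954² + 0.2614² + 0.2282² + 0.0332² + 0.0622² = 0.102080 + 0.009101 + 0.068330 + 0.052075 + 0.001102 + 0.003869 = 0.236557
B = 1 / 0.236557 = 4.2273

4.23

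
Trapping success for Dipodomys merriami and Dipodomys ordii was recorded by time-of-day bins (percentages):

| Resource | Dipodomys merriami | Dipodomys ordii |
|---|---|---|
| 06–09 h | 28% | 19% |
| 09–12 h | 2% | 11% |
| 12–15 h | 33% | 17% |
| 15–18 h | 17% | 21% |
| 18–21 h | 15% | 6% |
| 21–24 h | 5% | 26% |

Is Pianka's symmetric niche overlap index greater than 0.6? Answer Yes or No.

Convert percentages to proportions (divide by 100).
Σ p₁ᵢp₂ᵢ = 0.0532 + 0.0022 + 0.0561 + 0.0357 + 0.0090 + 0.0130 = 0.1692
Σp_1ᵢ² = 0.28² + 0.02² + 0.33² + 0.17² + 0.15² + 0.05² = 0.0784 + 0.0004 + 0.1089 + 0.0289 + 0.0225 + 0.0025 = 0.2416
Σp_2ᵢ² = 0.19² + 0.11² + 0.17² + 0.21² + 0.06² + 0.26² = 0.0361 + 0.0121 + 0.0289 + 0.0441 + 0.0036 + 0.0676 = 0.1924
O = 0.1692 / √(0.2416 × 0.1924) = 0.1692 / 0.21560 = 0.7848
O = 0.7848 > 0.6 → Yes.

Yes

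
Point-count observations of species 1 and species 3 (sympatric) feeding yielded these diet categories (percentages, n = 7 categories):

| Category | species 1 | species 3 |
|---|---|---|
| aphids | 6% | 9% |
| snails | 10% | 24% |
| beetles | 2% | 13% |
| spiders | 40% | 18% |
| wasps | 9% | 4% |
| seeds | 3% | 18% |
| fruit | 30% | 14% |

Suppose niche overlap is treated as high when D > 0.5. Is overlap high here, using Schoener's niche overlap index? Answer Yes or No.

Convert percentages to proportions (divide by 100).
Σ|p₁ᵢ − p₂ᵢ| = 0.03 + 0.14 + 0.11 + 0.22 + 0.05 + 0.15 + 0.16 = 0.86
D = 1 − ½ × 0.86 = 1 − 0.430 = 0.5700
D = 0.5700 > 0.5 → Yes.

Yes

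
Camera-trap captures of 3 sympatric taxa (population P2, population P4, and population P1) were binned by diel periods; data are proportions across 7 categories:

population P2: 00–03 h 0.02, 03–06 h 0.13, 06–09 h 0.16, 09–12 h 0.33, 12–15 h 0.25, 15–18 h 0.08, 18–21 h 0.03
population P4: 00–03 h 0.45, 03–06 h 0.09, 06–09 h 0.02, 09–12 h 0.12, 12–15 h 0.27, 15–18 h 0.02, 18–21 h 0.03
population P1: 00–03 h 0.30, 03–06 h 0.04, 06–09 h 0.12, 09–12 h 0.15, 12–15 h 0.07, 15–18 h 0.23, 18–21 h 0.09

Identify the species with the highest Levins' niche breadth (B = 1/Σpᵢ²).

Σp_P2ᵢ² = 0.02² + 0.13² + 0.16² + 0.33² + 0.25² + 0.08² + 0.03² = 0.0004 + 0.0169 + 0.0256 + 0.1089 + 0.0625 + 0.0064 + 0.0009 = 0.2216
B_P2 = 1 / 0.2216 = 4.5126
Σp_P4ᵢ² = 0.45² + 0.09² + 0.02² + 0.12² + 0.27² + 0.02² + 0.03² = 0.2025 + 0.0081 + 0.0004 + 0.0144 + 0.0729 + 0.0004 + 0.0009 = 0.2996
B_P4 = 1 / 0.2996 = 3.3378
Σp_P1ᵢ² = 0.30² + 0.04² + 0.12² + 0.15² + 0.07² + 0.23² + 0.09² = 0.0900 + 0.0016 + 0.0144 + 0.0225 + 0.0049 + 0.0529 + 0.0081 = 0.1944
B_P1 = 1 / 0.1944 = 5.1440
Highest B → broadest niche (most generalist): population P1 (B = 5.14).

population P1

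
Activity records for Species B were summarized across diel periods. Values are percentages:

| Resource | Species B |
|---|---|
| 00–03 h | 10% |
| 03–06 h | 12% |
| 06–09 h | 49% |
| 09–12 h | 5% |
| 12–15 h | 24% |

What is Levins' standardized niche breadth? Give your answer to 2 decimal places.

Convert percentages to proportions (divide by 100).
Σpᵢ² = 0.10² + 0.12² + 0.49² + 0.05² + 0.24² = 0.0100 + 0.0144 + 0.2401 + 0.0025 + 0.0576 = 0.3246
B = 1 / 0.3246 = 3.0807
Bₛ = (B − 1)/(n − 1) = (3.0807 − 1)/(5 − 1) = 2.0807/4 = 0.5202

0.52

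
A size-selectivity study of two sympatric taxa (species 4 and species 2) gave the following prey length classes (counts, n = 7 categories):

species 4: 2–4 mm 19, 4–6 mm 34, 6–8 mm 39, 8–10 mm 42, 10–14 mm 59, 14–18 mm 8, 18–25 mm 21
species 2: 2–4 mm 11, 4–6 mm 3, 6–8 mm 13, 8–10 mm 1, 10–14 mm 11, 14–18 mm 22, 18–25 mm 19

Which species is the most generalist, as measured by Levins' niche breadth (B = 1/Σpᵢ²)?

Proportions for species 4 (n=222): 19/222=0.0856, 34/222=0.1532, 39/222=0.1757, 42/222=0.1892, 59/222=0.2658, 8/222=0.0360, 21/222=0.0946
Proportions for species 2 (n=80): 11/80=0.1375, 3/80=0.0375, 13/80=0.1625, 1/80=0.0125, 11/80=0.1375, 22/80=0.2750, 19/80=0.2375
Σp_4ᵢ² = 0.0856² + 0.1532² + 0.1757² + 0.1892² + 0.2658² + 0.0360² + 0.0946² = 0.007327 + 0.023470 + 0.030870 + 0.035797 + 0.070650 + 0.001296 + 0.008949 = 0.178359
B_4 = 1 / 0.178359 = 5.6067
Σp_2ᵢ² = 0.1375² + 0.0375² + 0.1625² + 0.0125² + 0.1375² + 0.2750² + 0.2375² = 0.018906 + 0.001406 + 0.026406 + 0.000156 + 0.018906 + 0.075625 + 0.056406 = 0.197811
B_2 = 1 / 0.197811 = 5.0553
Highest B → broadest niche (most generalist): species 4 (B = 5.61).

species 4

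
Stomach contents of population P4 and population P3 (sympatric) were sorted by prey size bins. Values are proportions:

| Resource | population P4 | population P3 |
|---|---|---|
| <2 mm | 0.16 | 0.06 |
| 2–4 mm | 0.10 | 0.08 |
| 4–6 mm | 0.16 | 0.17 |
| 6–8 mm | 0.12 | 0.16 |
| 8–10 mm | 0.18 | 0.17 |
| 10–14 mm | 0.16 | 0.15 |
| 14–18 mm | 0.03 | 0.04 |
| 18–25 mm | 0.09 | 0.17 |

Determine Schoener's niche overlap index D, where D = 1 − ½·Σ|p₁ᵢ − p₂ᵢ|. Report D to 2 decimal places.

0.86

Σ|p₁ᵢ − p₂ᵢ| = 0.10 + 0.02 + 0.01 + 0.04 + 0.01 + 0.01 + 0.01 + 0.08 = 0.28
D = 1 − ½ × 0.28 = 1 − 0.140 = 0.8600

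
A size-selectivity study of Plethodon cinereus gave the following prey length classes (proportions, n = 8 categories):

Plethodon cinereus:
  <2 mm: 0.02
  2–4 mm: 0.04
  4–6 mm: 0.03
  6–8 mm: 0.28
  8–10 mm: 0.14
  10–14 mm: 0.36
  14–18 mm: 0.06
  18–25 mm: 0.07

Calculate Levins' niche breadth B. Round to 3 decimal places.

4.184

Σpᵢ² = 0.02² + 0.04² + 0.03² + 0.28² + 0.14² + 0.36² + 0.06² + 0.07² = 0.0004 + 0.0016 + 0.0009 + 0.0784 + 0.0196 + 0.1296 + 0.0036 + 0.0049 = 0.2390
B = 1 / 0.2390 = 4.18410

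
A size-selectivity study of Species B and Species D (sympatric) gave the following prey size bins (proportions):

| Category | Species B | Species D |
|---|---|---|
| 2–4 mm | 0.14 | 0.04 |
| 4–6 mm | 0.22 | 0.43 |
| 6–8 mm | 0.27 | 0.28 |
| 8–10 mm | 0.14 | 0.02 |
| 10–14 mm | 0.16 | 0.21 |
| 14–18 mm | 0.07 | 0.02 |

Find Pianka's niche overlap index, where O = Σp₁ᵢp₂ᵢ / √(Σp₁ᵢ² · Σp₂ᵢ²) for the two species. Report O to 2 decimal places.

0.88

Σ p₁ᵢp₂ᵢ = 0.0056 + 0.0946 + 0.0756 + 0.0028 + 0.0336 + 0.0014 = 0.2136
Σp_1ᵢ² = 0.14² + 0.22² + 0.27² + 0.14² + 0.16² + 0.07² = 0.0196 + 0.0484 + 0.0729 + 0.0196 + 0.0256 + 0.0049 = 0.1910
Σp_2ᵢ² = 0.04² + 0.43² + 0.28² + 0.02² + 0.21² + 0.02² = 0.0016 + 0.1849 + 0.0784 + 0.0004 + 0.0441 + 0.0004 = 0.3098
O = 0.2136 / √(0.1910 × 0.3098) = 0.2136 / 0.24325 = 0.8781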